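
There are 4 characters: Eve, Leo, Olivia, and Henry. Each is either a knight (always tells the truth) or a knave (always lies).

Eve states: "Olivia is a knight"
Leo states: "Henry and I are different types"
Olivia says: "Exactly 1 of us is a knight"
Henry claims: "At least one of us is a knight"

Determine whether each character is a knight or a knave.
Eve is a knave.
Leo is a knave.
Olivia is a knave.
Henry is a knave.

Verification:
- Eve (knave) says "Olivia is a knight" - this is FALSE (a lie) because Olivia is a knave.
- Leo (knave) says "Henry and I are different types" - this is FALSE (a lie) because Leo is a knave and Henry is a knave.
- Olivia (knave) says "Exactly 1 of us is a knight" - this is FALSE (a lie) because there are 0 knights.
- Henry (knave) says "At least one of us is a knight" - this is FALSE (a lie) because no one is a knight.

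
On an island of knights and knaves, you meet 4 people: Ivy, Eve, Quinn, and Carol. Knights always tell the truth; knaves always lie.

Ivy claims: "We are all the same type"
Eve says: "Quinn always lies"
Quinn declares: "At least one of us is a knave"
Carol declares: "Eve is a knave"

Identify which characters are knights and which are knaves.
Ivy is a knave.
Eve is a knave.
Quinn is a knight.
Carol is a knight.

Verification:
- Ivy (knave) says "We are all the same type" - this is FALSE (a lie) because Quinn and Carol are knights and Ivy and Eve are knaves.
- Eve (knave) says "Quinn always lies" - this is FALSE (a lie) because Quinn is a knight.
- Quinn (knight) says "At least one of us is a knave" - this is TRUE because Ivy and Eve are knaves.
- Carol (knight) says "Eve is a knave" - this is TRUE because Eve is a knave.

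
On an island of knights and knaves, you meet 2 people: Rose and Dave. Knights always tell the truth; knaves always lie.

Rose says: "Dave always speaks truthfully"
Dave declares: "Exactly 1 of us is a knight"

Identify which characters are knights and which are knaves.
Rose is a knave.
Dave is a knave.

Verification:
- Rose (knave) says "Dave always speaks truthfully" - this is FALSE (a lie) because Dave is a knave.
- Dave (knave) says "Exactly 1 of us is a knight" - this is FALSE (a lie) because there are 0 knights.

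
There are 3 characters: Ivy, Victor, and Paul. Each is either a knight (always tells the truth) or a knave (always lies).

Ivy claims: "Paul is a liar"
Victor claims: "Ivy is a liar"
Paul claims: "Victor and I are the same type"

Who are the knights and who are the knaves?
Ivy is a knave.
Victor is a knight.
Paul is a knight.

Verification:
- Ivy (knave) says "Paul is a liar" - this is FALSE (a lie) because Paul is a knight.
- Victor (knight) says "Ivy is a liar" - this is TRUE because Ivy is a knave.
- Paul (knight) says "Victor and I are the same type" - this is TRUE because Paul is a knight and Victor is a knight.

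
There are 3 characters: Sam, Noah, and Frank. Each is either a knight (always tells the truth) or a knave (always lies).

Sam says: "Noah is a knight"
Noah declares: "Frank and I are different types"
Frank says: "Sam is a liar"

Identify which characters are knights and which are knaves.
Sam is a knight.
Noah is a knight.
Frank is a knave.

Verification:
- Sam (knight) says "Noah is a knight" - this is TRUE because Noah is a knight.
- Noah (knight) says "Frank and I are different types" - this is TRUE because Noah is a knight and Frank is a knave.
- Frank (knave) says "Sam is a liar" - this is FALSE (a lie) because Sam is a knight.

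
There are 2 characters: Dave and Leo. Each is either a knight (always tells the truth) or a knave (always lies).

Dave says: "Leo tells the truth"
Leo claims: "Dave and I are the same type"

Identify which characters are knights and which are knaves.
Dave is a knight.
Leo is a knight.

Verification:
- Dave (knight) says "Leo tells the truth" - this is TRUE because Leo is a knight.
- Leo (knight) says "Dave and I are the same type" - this is TRUE because Leo is a knight and Dave is a knight.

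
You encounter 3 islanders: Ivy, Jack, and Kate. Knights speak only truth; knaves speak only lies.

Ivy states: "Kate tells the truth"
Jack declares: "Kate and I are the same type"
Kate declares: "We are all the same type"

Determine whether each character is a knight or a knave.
Ivy is a knight.
Jack is a knight.
Kate is a knight.

Verification:
- Ivy (knight) says "Kate tells the truth" - this is TRUE because Kate is a knight.
- Jack (knight) says "Kate and I are the same type" - this is TRUE because Jack is a knight and Kate is a knight.
- Kate (knight) says "We are all the same type" - this is TRUE because Ivy, Jack, and Kate are knights.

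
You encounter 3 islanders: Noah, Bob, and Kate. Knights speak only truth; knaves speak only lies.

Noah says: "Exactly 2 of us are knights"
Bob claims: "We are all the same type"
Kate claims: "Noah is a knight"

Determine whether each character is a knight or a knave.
Noah is a knight.
Bob is a knave.
Kate is a knight.

Verification:
- Noah (knight) says "Exactly 2 of us are knights" - this is TRUE because there are 2 knights.
- Bob (knave) says "We are all the same type" - this is FALSE (a lie) because Noah and Kate are knights and Bob is a knave.
- Kate (knight) says "Noah is a knight" - this is TRUE because Noah is a knight.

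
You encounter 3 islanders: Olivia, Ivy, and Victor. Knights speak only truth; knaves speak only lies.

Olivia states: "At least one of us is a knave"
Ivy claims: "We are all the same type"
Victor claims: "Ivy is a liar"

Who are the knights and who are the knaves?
Olivia is a knight.
Ivy is a knave.
Victor is a knight.

Verification:
- Olivia (knight) says "At least one of us is a knave" - this is TRUE because Ivy is a knave.
- Ivy (knave) says "We are all the same type" - this is FALSE (a lie) because Olivia and Victor are knights and Ivy is a knave.
- Victor (knight) says "Ivy is a liar" - this is TRUE because Ivy is a knave.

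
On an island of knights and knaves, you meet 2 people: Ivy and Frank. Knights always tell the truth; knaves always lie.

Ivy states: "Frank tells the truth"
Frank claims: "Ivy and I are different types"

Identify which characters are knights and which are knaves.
Ivy is a knave.
Frank is a knave.

Verification:
- Ivy (knave) says "Frank tells the truth" - this is FALSE (a lie) because Frank is a knave.
- Frank (knave) says "Ivy and I are different types" - this is FALSE (a lie) because Frank is a knave and Ivy is a knave.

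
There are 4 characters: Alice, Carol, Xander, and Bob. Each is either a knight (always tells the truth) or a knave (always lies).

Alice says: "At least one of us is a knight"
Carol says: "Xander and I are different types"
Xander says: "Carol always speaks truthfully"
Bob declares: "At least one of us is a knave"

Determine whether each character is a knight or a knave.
Alice is a knight.
Carol is a knave.
Xander is a knave.
Bob is a knight.

Verification:
- Alice (knight) says "At least one of us is a knight" - this is TRUE because Alice and Bob are knights.
- Carol (knave) says "Xander and I are different types" - this is FALSE (a lie) because Carol is a knave and Xander is a knave.
- Xander (knave) says "Carol always speaks truthfully" - this is FALSE (a lie) because Carol is a knave.
- Bob (knight) says "At least one of us is a knave" - this is TRUE because Carol and Xander are knaves.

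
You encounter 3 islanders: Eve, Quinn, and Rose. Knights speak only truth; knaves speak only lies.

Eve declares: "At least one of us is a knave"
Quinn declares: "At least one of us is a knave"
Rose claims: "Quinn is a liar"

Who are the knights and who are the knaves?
Eve is a knight.
Quinn is a knight.
Rose is a knave.

Verification:
- Eve (knight) says "At least one of us is a knave" - this is TRUE because Rose is a knave.
- Quinn (knight) says "At least one of us is a knave" - this is TRUE because Rose is a knave.
- Rose (knave) says "Quinn is a liar" - this is FALSE (a lie) because Quinn is a knight.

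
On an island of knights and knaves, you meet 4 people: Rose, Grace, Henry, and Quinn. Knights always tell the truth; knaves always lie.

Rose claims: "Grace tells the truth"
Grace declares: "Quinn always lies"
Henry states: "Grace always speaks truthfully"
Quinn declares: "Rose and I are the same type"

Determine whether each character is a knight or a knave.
Rose is a knight.
Grace is a knight.
Henry is a knight.
Quinn is a knave.

Verification:
- Rose (knight) says "Grace tells the truth" - this is TRUE because Grace is a knight.
- Grace (knight) says "Quinn always lies" - this is TRUE because Quinn is a knave.
- Henry (knight) says "Grace always speaks truthfully" - this is TRUE because Grace is a knight.
- Quinn (knave) says "Rose and I are the same type" - this is FALSE (a lie) because Quinn is a knave and Rose is a knight.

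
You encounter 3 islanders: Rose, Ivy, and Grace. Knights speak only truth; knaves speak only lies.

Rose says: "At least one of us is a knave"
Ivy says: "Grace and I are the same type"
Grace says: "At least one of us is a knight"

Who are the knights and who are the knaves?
Rose is a knight.
Ivy is a knave.
Grace is a knight.

Verification:
- Rose (knight) says "At least one of us is a knave" - this is TRUE because Ivy is a knave.
- Ivy (knave) says "Grace and I are the same type" - this is FALSE (a lie) because Ivy is a knave and Grace is a knight.
- Grace (knight) says "At least one of us is a knight" - this is TRUE because Rose and Grace are knights.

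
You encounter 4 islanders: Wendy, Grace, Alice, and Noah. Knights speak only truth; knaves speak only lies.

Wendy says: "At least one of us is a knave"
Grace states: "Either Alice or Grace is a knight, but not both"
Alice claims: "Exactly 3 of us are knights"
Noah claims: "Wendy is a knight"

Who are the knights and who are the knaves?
Wendy is a knight.
Grace is a knave.
Alice is a knave.
Noah is a knight.

Verification:
- Wendy (knight) says "At least one of us is a knave" - this is TRUE because Grace and Alice are knaves.
- Grace (knave) says "Either Alice or Grace is a knight, but not both" - this is FALSE (a lie) because Alice is a knave and Grace is a knave.
- Alice (knave) says "Exactly 3 of us are knights" - this is FALSE (a lie) because there are 2 knights.
- Noah (knight) says "Wendy is a knight" - this is TRUE because Wendy is a knight.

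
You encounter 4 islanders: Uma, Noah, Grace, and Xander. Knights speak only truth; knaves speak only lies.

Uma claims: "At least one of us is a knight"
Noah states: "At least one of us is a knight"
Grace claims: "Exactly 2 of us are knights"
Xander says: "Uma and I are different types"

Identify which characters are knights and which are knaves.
Uma is a knave.
Noah is a knave.
Grace is a knave.
Xander is a knave.

Verification:
- Uma (knave) says "At least one of us is a knight" - this is FALSE (a lie) because no one is a knight.
- Noah (knave) says "At least one of us is a knight" - this is FALSE (a lie) because no one is a knight.
- Grace (knave) says "Exactly 2 of us are knights" - this is FALSE (a lie) because there are 0 knights.
- Xander (knave) says "Uma and I are different types" - this is FALSE (a lie) because Xander is a knave and Uma is a knave.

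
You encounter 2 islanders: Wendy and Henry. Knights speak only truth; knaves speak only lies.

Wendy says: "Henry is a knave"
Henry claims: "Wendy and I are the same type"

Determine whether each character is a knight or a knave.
Wendy is a knight.
Henry is a knave.

Verification:
- Wendy (knight) says "Henry is a knave" - this is TRUE because Henry is a knave.
- Henry (knave) says "Wendy and I are the same type" - this is FALSE (a lie) because Henry is a knave and Wendy is a knight.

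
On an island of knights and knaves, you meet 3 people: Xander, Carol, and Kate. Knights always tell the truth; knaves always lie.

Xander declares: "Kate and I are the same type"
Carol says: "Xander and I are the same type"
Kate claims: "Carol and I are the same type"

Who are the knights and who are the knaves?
Xander is a knight.
Carol is a knight.
Kate is a knight.

Verification:
- Xander (knight) says "Kate and I are the same type" - this is TRUE because Xander is a knight and Kate is a knight.
- Carol (knight) says "Xander and I are the same type" - this is TRUE because Carol is a knight and Xander is a knight.
- Kate (knight) says "Carol and I are the same type" - this is TRUE because Kate is a knight and Carol is a knight.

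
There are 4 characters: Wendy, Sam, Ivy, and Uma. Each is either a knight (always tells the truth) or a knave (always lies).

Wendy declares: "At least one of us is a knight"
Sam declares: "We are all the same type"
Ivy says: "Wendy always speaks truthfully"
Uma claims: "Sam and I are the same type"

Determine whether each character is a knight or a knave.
Wendy is a knight.
Sam is a knight.
Ivy is a knight.
Uma is a knight.

Verification:
- Wendy (knight) says "At least one of us is a knight" - this is TRUE because Wendy, Sam, Ivy, and Uma are knights.
- Sam (knight) says "We are all the same type" - this is TRUE because Wendy, Sam, Ivy, and Uma are knights.
- Ivy (knight) says "Wendy always speaks truthfully" - this is TRUE because Wendy is a knight.
- Uma (knight) says "Sam and I are the same type" - this is TRUE because Uma is a knight and Sam is a knight.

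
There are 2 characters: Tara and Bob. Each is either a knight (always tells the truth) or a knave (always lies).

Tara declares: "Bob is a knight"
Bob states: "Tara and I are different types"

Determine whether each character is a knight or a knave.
Tara is a knave.
Bob is a knave.

Verification:
- Tara (knave) says "Bob is a knight" - this is FALSE (a lie) because Bob is a knave.
- Bob (knave) says "Tara and I are different types" - this is FALSE (a lie) because Bob is a knave and Tara is a knave.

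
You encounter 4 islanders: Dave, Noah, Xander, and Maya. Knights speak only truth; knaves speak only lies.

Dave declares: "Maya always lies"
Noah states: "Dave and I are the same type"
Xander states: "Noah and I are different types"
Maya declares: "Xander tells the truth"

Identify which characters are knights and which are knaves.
Dave is a knight.
Noah is a knave.
Xander is a knave.
Maya is a knave.

Verification:
- Dave (knight) says "Maya always lies" - this is TRUE because Maya is a knave.
- Noah (knave) says "Dave and I are the same type" - this is FALSE (a lie) because Noah is a knave and Dave is a knight.
- Xander (knave) says "Noah and I are different types" - this is FALSE (a lie) because Xander is a knave and Noah is a knave.
- Maya (knave) says "Xander tells the truth" - this is FALSE (a lie) because Xander is a knave.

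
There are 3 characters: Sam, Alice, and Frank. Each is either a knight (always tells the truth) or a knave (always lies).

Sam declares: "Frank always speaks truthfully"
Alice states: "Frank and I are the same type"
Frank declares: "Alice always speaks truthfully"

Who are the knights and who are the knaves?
Sam is a knight.
Alice is a knight.
Frank is a knight.

Verification:
- Sam (knight) says "Frank always speaks truthfully" - this is TRUE because Frank is a knight.
- Alice (knight) says "Frank and I are the same type" - this is TRUE because Alice is a knight and Frank is a knight.
- Frank (knight) says "Alice always speaks truthfully" - this is TRUE because Alice is a knight.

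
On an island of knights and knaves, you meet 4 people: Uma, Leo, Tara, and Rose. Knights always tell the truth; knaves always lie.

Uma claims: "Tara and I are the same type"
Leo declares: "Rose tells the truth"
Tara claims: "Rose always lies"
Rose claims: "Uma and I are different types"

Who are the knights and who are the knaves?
Uma is a knave.
Leo is a knave.
Tara is a knight.
Rose is a knave.

Verification:
- Uma (knave) says "Tara and I are the same type" - this is FALSE (a lie) because Uma is a knave and Tara is a knight.
- Leo (knave) says "Rose tells the truth" - this is FALSE (a lie) because Rose is a knave.
- Tara (knight) says "Rose always lies" - this is TRUE because Rose is a knave.
- Rose (knave) says "Uma and I are different types" - this is FALSE (a lie) because Rose is a knave and Uma is a knave.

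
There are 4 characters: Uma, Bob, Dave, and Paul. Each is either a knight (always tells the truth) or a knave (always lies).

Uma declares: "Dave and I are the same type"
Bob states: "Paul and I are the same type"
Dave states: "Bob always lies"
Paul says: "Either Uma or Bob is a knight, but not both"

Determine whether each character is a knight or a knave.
Uma is a knight.
Bob is a knave.
Dave is a knight.
Paul is a knight.

Verification:
- Uma (knight) says "Dave and I are the same type" - this is TRUE because Uma is a knight and Dave is a knight.
- Bob (knave) says "Paul and I are the same type" - this is FALSE (a lie) because Bob is a knave and Paul is a knight.
- Dave (knight) says "Bob always lies" - this is TRUE because Bob is a knave.
- Paul (knight) says "Either Uma or Bob is a knight, but not both" - this is TRUE because Uma is a knight and Bob is a knave.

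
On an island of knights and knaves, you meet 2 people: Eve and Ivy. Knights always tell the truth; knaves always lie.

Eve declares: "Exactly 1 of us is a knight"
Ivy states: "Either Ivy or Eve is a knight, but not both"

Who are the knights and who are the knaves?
Eve is a knave.
Ivy is a knave.

Verification:
- Eve (knave) says "Exactly 1 of us is a knight" - this is FALSE (a lie) because there are 0 knights.
- Ivy (knave) says "Either Ivy or Eve is a knight, but not both" - this is FALSE (a lie) because Ivy is a knave and Eve is a knave.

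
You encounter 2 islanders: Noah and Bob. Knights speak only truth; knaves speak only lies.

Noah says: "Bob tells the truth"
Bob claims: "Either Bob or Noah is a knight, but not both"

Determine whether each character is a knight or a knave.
Noah is a knave.
Bob is a knave.

Verification:
- Noah (knave) says "Bob tells the truth" - this is FALSE (a lie) because Bob is a knave.
- Bob (knave) says "Either Bob or Noah is a knight, but not both" - this is FALSE (a lie) because Bob is a knave and Noah is a knave.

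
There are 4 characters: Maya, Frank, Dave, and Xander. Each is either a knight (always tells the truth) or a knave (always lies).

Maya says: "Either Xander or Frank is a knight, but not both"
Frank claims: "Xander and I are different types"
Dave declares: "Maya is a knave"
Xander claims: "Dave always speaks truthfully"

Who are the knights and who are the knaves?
Maya is a knight.
Frank is a knight.
Dave is a knave.
Xander is a knave.

Verification:
- Maya (knight) says "Either Xander or Frank is a knight, but not both" - this is TRUE because Xander is a knave and Frank is a knight.
- Frank (knight) says "Xander and I are different types" - this is TRUE because Frank is a knight and Xander is a knave.
- Dave (knave) says "Maya is a knave" - this is FALSE (a lie) because Maya is a knight.
- Xander (knave) says "Dave always speaks truthfully" - this is FALSE (a lie) because Dave is a knave.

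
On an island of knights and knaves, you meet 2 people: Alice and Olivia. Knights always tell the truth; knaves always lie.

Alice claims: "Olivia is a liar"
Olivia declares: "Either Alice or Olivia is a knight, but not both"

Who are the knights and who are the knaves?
Alice is a knave.
Olivia is a knight.

Verification:
- Alice (knave) says "Olivia is a liar" - this is FALSE (a lie) because Olivia is a knight.
- Olivia (knight) says "Either Alice or Olivia is a knight, but not both" - this is TRUE because Alice is a knave and Olivia is a knight.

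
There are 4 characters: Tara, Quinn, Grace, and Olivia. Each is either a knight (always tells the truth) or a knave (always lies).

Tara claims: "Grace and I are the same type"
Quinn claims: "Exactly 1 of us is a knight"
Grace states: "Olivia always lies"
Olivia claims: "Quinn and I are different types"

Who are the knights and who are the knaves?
Tara is a knight.
Quinn is a knave.
Grace is a knight.
Olivia is a knave.

Verification:
- Tara (knight) says "Grace and I are the same type" - this is TRUE because Tara is a knight and Grace is a knight.
- Quinn (knave) says "Exactly 1 of us is a knight" - this is FALSE (a lie) because there are 2 knights.
- Grace (knight) says "Olivia always lies" - this is TRUE because Olivia is a knave.
- Olivia (knave) says "Quinn and I are different types" - this is FALSE (a lie) because Olivia is a knave and Quinn is a knave.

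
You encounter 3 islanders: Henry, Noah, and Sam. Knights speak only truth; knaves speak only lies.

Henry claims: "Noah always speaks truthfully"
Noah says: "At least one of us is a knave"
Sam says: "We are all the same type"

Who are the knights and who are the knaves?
Henry is a knight.
Noah is a knight.
Sam is a knave.

Verification:
- Henry (knight) says "Noah always speaks truthfully" - this is TRUE because Noah is a knight.
- Noah (knight) says "At least one of us is a knave" - this is TRUE because Sam is a knave.
- Sam (knave) says "We are all the same type" - this is FALSE (a lie) because Henry and Noah are knights and Sam is a knave.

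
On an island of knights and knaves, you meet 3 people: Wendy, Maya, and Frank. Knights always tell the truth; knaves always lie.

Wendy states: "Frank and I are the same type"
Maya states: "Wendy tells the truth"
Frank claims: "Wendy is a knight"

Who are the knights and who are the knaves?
Wendy is a knight.
Maya is a knight.
Frank is a knight.

Verification:
- Wendy (knight) says "Frank and I are the same type" - this is TRUE because Wendy is a knight and Frank is a knight.
- Maya (knight) says "Wendy tells the truth" - this is TRUE because Wendy is a knight.
- Frank (knight) says "Wendy is a knight" - this is TRUE because Wendy is a knight.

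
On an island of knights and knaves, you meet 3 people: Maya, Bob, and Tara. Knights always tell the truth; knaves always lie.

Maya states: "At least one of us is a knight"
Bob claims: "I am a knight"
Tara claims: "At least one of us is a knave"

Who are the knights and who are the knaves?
Maya is a knight.
Bob is a knave.
Tara is a knight.

Verification:
- Maya (knight) says "At least one of us is a knight" - this is TRUE because Maya and Tara are knights.
- Bob (knave) says "I am a knight" - this is FALSE (a lie) because Bob is a knave.
- Tara (knight) says "At least one of us is a knave" - this is TRUE because Bob is a knave.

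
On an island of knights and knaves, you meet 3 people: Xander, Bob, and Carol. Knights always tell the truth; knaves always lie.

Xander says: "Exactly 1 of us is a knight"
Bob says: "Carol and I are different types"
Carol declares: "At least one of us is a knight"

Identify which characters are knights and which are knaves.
Xander is a knave.
Bob is a knave.
Carol is a knave.

Verification:
- Xander (knave) says "Exactly 1 of us is a knight" - this is FALSE (a lie) because there are 0 knights.
- Bob (knave) says "Carol and I are different types" - this is FALSE (a lie) because Bob is a knave and Carol is a knave.
- Carol (knave) says "At least one of us is a knight" - this is FALSE (a lie) because no one is a knight.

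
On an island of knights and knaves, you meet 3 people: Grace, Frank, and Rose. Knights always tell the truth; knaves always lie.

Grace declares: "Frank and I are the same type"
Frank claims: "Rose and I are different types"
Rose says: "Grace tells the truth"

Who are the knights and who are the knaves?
Grace is a knave.
Frank is a knight.
Rose is a knave.

Verification:
- Grace (knave) says "Frank and I are the same type" - this is FALSE (a lie) because Grace is a knave and Frank is a knight.
- Frank (knight) says "Rose and I are different types" - this is TRUE because Frank is a knight and Rose is a knave.
- Rose (knave) says "Grace tells the truth" - this is FALSE (a lie) because Grace is a knave.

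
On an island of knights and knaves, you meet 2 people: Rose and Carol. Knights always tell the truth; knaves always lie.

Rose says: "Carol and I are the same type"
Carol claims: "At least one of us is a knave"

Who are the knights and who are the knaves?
Rose is a knave.
Carol is a knight.

Verification:
- Rose (knave) says "Carol and I are the same type" - this is FALSE (a lie) because Rose is a knave and Carol is a knight.
- Carol (knight) says "At least one of us is a knave" - this is TRUE because Rose is a knave.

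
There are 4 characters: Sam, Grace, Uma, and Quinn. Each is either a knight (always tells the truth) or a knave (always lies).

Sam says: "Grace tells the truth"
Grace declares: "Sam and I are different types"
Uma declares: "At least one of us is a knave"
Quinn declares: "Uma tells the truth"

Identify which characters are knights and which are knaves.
Sam is a knave.
Grace is a knave.
Uma is a knight.
Quinn is a knight.

Verification:
- Sam (knave) says "Grace tells the truth" - this is FALSE (a lie) because Grace is a knave.
- Grace (knave) says "Sam and I are different types" - this is FALSE (a lie) because Grace is a knave and Sam is a knave.
- Uma (knight) says "At least one of us is a knave" - this is TRUE because Sam and Grace are knaves.
- Quinn (knight) says "Uma tells the truth" - this is TRUE because Uma is a knight.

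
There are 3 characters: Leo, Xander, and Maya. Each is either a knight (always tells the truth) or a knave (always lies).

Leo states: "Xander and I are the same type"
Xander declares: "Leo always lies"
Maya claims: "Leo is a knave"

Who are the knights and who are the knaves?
Leo is a knave.
Xander is a knight.
Maya is a knight.

Verification:
- Leo (knave) says "Xander and I are the same type" - this is FALSE (a lie) because Leo is a knave and Xander is a knight.
- Xander (knight) says "Leo always lies" - this is TRUE because Leo is a knave.
- Maya (knight) says "Leo is a knave" - this is TRUE because Leo is a knave.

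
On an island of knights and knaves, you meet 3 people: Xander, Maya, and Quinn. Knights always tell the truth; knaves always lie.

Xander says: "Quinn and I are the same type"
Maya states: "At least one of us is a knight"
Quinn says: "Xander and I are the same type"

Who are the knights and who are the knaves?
Xander is a knight.
Maya is a knight.
Quinn is a knight.

Verification:
- Xander (knight) says "Quinn and I are the same type" - this is TRUE because Xander is a knight and Quinn is a knight.
- Maya (knight) says "At least one of us is a knight" - this is TRUE because Xander, Maya, and Quinn are knights.
- Quinn (knight) says "Xander and I are the same type" - this is TRUE because Quinn is a knight and Xander is a knight.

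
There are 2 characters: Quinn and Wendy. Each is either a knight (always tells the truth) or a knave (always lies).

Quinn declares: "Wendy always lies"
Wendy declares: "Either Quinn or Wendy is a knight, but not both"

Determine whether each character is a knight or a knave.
Quinn is a knave.
Wendy is a knight.

Verification:
- Quinn (knave) says "Wendy always lies" - this is FALSE (a lie) because Wendy is a knight.
- Wendy (knight) says "Either Quinn or Wendy is a knight, but not both" - this is TRUE because Quinn is a knave and Wendy is a knight.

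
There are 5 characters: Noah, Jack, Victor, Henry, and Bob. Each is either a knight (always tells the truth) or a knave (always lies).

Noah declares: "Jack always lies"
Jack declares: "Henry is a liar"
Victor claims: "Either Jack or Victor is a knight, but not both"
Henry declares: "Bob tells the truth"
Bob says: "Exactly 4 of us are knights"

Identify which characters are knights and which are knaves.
Noah is a knight.
Jack is a knave.
Victor is a knight.
Henry is a knight.
Bob is a knight.

Verification:
- Noah (knight) says "Jack always lies" - this is TRUE because Jack is a knave.
- Jack (knave) says "Henry is a liar" - this is FALSE (a lie) because Henry is a knight.
- Victor (knight) says "Either Jack or Victor is a knight, but not both" - this is TRUE because Jack is a knave and Victor is a knight.
- Henry (knight) says "Bob tells the truth" - this is TRUE because Bob is a knight.
- Bob (knight) says "Exactly 4 of us are knights" - this is TRUE because there are 4 knights.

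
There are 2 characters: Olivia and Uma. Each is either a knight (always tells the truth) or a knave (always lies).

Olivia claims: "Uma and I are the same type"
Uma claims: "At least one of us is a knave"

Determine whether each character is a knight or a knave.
Olivia is a knave.
Uma is a knight.

Verification:
- Olivia (knave) says "Uma and I are the same type" - this is FALSE (a lie) because Olivia is a knave and Uma is a knight.
- Uma (knight) says "At least one of us is a knave" - this is TRUE because Olivia is a knave.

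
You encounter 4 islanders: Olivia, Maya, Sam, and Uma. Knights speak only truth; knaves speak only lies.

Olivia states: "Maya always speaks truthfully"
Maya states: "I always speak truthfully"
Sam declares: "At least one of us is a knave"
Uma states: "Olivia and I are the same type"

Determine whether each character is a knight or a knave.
Olivia is a knight.
Maya is a knight.
Sam is a knight.
Uma is a knave.

Verification:
- Olivia (knight) says "Maya always speaks truthfully" - this is TRUE because Maya is a knight.
- Maya (knight) says "I always speak truthfully" - this is TRUE because Maya is a knight.
- Sam (knight) says "At least one of us is a knave" - this is TRUE because Uma is a knave.
- Uma (knave) says "Olivia and I are the same type" - this is FALSE (a lie) because Uma is a knave and Olivia is a knight.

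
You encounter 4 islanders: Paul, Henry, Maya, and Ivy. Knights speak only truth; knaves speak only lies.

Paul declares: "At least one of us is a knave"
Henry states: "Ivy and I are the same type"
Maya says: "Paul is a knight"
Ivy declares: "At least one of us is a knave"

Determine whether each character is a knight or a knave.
Paul is a knight.
Henry is a knave.
Maya is a knight.
Ivy is a knight.

Verification:
- Paul (knight) says "At least one of us is a knave" - this is TRUE because Henry is a knave.
- Henry (knave) says "Ivy and I are the same type" - this is FALSE (a lie) because Henry is a knave and Ivy is a knight.
- Maya (knight) says "Paul is a knight" - this is TRUE because Paul is a knight.
- Ivy (knight) says "At least one of us is a knave" - this is TRUE because Henry is a knave.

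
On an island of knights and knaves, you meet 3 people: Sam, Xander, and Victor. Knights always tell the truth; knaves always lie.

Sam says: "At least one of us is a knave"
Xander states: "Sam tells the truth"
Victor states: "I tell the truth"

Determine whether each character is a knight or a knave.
Sam is a knight.
Xander is a knight.
Victor is a knave.

Verification:
- Sam (knight) says "At least one of us is a knave" - this is TRUE because Victor is a knave.
- Xander (knight) says "Sam tells the truth" - this is TRUE because Sam is a knight.
- Victor (knave) says "I tell the truth" - this is FALSE (a lie) because Victor is a knave.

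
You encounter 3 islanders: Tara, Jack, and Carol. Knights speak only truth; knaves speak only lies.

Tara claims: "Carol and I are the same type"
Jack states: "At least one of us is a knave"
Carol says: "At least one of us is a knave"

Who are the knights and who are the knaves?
Tara is a knave.
Jack is a knight.
Carol is a knight.

Verification:
- Tara (knave) says "Carol and I are the same type" - this is FALSE (a lie) because Tara is a knave and Carol is a knight.
- Jack (knight) says "At least one of us is a knave" - this is TRUE because Tara is a knave.
- Carol (knight) says "At least one of us is a knave" - this is TRUE because Tara is a knave.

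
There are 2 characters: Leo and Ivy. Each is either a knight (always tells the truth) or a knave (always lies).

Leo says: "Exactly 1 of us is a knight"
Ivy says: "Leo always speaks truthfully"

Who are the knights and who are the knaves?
Leo is a knave.
Ivy is a knave.

Verification:
- Leo (knave) says "Exactly 1 of us is a knight" - this is FALSE (a lie) because there are 0 knights.
- Ivy (knave) says "Leo always speaks truthfully" - this is FALSE (a lie) because Leo is a knave.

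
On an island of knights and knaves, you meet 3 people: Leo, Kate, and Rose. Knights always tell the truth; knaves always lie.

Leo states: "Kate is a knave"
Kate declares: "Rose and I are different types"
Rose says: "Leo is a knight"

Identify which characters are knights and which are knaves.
Leo is a knave.
Kate is a knight.
Rose is a knave.

Verification:
- Leo (knave) says "Kate is a knave" - this is FALSE (a lie) because Kate is a knight.
- Kate (knight) says "Rose and I are different types" - this is TRUE because Kate is a knight and Rose is a knave.
- Rose (knave) says "Leo is a knight" - this is FALSE (a lie) because Leo is a knave.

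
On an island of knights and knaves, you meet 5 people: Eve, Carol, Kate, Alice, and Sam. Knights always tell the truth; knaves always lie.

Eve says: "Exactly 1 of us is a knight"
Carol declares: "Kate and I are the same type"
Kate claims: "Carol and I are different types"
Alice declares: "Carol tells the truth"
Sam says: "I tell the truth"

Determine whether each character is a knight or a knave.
Eve is a knave.
Carol is a knave.
Kate is a knight.
Alice is a knave.
Sam is a knight.

Verification:
- Eve (knave) says "Exactly 1 of us is a knight" - this is FALSE (a lie) because there are 2 knights.
- Carol (knave) says "Kate and I are the same type" - this is FALSE (a lie) because Carol is a knave and Kate is a knight.
- Kate (knight) says "Carol and I are different types" - this is TRUE because Kate is a knight and Carol is a knave.
- Alice (knave) says "Carol tells the truth" - this is FALSE (a lie) because Carol is a knave.
- Sam (knight) says "I tell the truth" - this is TRUE because Sam is a knight.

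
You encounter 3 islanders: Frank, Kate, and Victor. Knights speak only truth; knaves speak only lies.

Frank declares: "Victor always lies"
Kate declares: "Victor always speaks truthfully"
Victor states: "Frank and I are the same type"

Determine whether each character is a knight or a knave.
Frank is a knight.
Kate is a knave.
Victor is a knave.

Verification:
- Frank (knight) says "Victor always lies" - this is TRUE because Victor is a knave.
- Kate (knave) says "Victor always speaks truthfully" - this is FALSE (a lie) because Victor is a knave.
- Victor (knave) says "Frank and I are the same type" - this is FALSE (a lie) because Victor is a knave and Frank is a knight.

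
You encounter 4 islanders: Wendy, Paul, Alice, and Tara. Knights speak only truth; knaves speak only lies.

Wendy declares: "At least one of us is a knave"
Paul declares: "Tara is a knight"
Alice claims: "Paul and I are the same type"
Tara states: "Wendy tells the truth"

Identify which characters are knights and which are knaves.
Wendy is a knight.
Paul is a knight.
Alice is a knave.
Tara is a knight.

Verification:
- Wendy (knight) says "At least one of us is a knave" - this is TRUE because Alice is a knave.
- Paul (knight) says "Tara is a knight" - this is TRUE because Tara is a knight.
- Alice (knave) says "Paul and I are the same type" - this is FALSE (a lie) because Alice is a knave and Paul is a knight.
- Tara (knight) says "Wendy tells the truth" - this is TRUE because Wendy is a knight.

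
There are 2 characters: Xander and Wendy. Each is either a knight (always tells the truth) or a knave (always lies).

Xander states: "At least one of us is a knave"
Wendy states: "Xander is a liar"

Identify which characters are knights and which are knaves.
Xander is a knight.
Wendy is a knave.

Verification:
- Xander (knight) says "At least one of us is a knave" - this is TRUE because Wendy is a knave.
- Wendy (knave) says "Xander is a liar" - this is FALSE (a lie) because Xander is a knight.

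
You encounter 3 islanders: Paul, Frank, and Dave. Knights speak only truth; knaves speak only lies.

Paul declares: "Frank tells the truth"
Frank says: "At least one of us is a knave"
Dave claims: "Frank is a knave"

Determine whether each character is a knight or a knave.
Paul is a knight.
Frank is a knight.
Dave is a knave.

Verification:
- Paul (knight) says "Frank tells the truth" - this is TRUE because Frank is a knight.
- Frank (knight) says "At least one of us is a knave" - this is TRUE because Dave is a knave.
- Dave (knave) says "Frank is a knave" - this is FALSE (a lie) because Frank is a knight.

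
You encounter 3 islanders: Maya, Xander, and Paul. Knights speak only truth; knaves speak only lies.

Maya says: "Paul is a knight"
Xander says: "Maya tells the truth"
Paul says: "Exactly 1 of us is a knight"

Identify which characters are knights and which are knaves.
Maya is a knave.
Xander is a knave.
Paul is a knave.

Verification:
- Maya (knave) says "Paul is a knight" - this is FALSE (a lie) because Paul is a knave.
- Xander (knave) says "Maya tells the truth" - this is FALSE (a lie) because Maya is a knave.
- Paul (knave) says "Exactly 1 of us is a knight" - this is FALSE (a lie) because there are 0 knights.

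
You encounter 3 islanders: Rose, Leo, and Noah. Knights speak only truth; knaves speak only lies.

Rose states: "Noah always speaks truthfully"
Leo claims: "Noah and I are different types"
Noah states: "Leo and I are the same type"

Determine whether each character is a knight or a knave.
Rose is a knave.
Leo is a knight.
Noah is a knave.

Verification:
- Rose (knave) says "Noah always speaks truthfully" - this is FALSE (a lie) because Noah is a knave.
- Leo (knight) says "Noah and I are different types" - this is TRUE because Leo is a knight and Noah is a knave.
- Noah (knave) says "Leo and I are the same type" - this is FALSE (a lie) because Noah is a knave and Leo is a knight.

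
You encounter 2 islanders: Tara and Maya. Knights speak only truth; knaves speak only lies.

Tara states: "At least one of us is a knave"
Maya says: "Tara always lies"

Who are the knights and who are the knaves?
Tara is a knight.
Maya is a knave.

Verification:
- Tara (knight) says "At least one of us is a knave" - this is TRUE because Maya is a knave.
- Maya (knave) says "Tara always lies" - this is FALSE (a lie) because Tara is a knight.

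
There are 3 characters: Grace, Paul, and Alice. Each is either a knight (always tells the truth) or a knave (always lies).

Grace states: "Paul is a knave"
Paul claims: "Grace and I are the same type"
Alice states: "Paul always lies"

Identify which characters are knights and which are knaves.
Grace is a knight.
Paul is a knave.
Alice is a knight.

Verification:
- Grace (knight) says "Paul is a knave" - this is TRUE because Paul is a knave.
- Paul (knave) says "Grace and I are the same type" - this is FALSE (a lie) because Paul is a knave and Grace is a knight.
- Alice (knight) says "Paul always lies" - this is TRUE because Paul is a knave.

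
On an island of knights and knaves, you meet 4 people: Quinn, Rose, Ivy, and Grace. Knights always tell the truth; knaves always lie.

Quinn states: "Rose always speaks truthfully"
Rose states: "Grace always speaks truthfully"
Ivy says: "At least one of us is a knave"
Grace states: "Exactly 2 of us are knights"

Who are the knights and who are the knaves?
Quinn is a knave.
Rose is a knave.
Ivy is a knight.
Grace is a knave.

Verification:
- Quinn (knave) says "Rose always speaks truthfully" - this is FALSE (a lie) because Rose is a knave.
- Rose (knave) says "Grace always speaks truthfully" - this is FALSE (a lie) because Grace is a knave.
- Ivy (knight) says "At least one of us is a knave" - this is TRUE because Quinn, Rose, and Grace are knaves.
- Grace (knave) says "Exactly 2 of us are knights" - this is FALSE (a lie) because there are 1 knights.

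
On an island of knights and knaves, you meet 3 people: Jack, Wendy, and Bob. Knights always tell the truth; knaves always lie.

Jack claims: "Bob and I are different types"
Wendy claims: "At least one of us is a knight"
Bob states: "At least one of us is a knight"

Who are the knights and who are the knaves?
Jack is a knave.
Wendy is a knave.
Bob is a knave.

Verification:
- Jack (knave) says "Bob and I are different types" - this is FALSE (a lie) because Jack is a knave and Bob is a knave.
- Wendy (knave) says "At least one of us is a knight" - this is FALSE (a lie) because no one is a knight.
- Bob (knave) says "At least one of us is a knight" - this is FALSE (a lie) because no one is a knight.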